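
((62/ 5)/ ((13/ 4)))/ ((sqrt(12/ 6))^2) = 124/ 65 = 1.91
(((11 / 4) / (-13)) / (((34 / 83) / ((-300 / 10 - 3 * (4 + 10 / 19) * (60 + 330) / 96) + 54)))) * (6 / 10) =12974643 / 1343680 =9.66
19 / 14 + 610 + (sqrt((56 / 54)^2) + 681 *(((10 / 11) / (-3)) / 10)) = 2460529 / 4158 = 591.76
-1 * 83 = -83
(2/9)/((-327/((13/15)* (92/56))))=-299/309015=-0.00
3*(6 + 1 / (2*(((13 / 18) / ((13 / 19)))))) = 369 / 19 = 19.42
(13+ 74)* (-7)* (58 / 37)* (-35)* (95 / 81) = 39148550 / 999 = 39187.74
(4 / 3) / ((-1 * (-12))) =1 / 9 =0.11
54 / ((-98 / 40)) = -1080 / 49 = -22.04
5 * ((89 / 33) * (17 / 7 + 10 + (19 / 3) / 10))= 244127 / 1386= 176.14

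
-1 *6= -6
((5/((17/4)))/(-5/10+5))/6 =20/459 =0.04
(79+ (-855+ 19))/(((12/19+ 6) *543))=-14383/68418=-0.21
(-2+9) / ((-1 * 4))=-1.75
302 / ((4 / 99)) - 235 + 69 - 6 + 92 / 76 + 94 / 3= 836195 / 114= 7335.04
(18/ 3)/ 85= 6/ 85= 0.07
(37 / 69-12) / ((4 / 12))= -791 / 23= -34.39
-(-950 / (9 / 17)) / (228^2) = 425 / 12312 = 0.03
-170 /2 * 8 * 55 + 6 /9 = -112198 /3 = -37399.33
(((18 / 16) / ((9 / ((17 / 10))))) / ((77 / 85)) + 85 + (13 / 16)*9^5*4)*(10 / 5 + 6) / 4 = 383988.97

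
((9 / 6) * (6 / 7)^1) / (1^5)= 9 / 7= 1.29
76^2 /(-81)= -5776 /81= -71.31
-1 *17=-17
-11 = -11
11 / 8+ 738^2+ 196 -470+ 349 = 4357763 / 8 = 544720.38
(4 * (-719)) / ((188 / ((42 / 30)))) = -5033 / 235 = -21.42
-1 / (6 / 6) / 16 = -1 / 16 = -0.06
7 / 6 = 1.17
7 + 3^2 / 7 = 58 / 7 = 8.29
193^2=37249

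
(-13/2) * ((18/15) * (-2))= 78/5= 15.60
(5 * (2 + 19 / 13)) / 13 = 225 / 169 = 1.33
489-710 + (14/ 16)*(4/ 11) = -4855/ 22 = -220.68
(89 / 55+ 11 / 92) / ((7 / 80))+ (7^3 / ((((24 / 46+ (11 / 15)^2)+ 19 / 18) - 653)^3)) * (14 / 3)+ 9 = 578740959867359560715847 / 20053421887280145184667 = 28.86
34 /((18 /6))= 34 /3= 11.33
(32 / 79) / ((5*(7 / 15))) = 96 / 553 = 0.17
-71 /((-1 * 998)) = 71 /998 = 0.07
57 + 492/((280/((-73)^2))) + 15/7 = 659607/70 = 9422.96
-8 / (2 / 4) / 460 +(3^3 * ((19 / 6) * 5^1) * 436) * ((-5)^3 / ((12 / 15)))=-6698390633 / 230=-29123437.53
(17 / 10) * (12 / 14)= 51 / 35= 1.46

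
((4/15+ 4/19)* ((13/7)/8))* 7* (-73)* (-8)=129064/285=452.86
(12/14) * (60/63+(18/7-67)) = -2666/49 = -54.41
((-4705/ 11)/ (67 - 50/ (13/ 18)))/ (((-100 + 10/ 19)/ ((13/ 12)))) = -3021551/ 1446984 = -2.09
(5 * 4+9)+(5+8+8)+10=60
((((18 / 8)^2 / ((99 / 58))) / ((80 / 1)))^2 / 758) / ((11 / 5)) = 68121 / 82648924160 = 0.00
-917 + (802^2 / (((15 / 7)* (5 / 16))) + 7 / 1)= 71970598 / 75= 959607.97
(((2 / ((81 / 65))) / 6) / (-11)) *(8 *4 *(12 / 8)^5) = -65 / 11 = -5.91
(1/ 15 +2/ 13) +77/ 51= 1912/ 1105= 1.73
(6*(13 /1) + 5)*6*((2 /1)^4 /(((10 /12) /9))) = 430272 /5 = 86054.40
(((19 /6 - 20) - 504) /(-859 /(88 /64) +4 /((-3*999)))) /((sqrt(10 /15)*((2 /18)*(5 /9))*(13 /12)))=1668954375*sqrt(6) /267740564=15.27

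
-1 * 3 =-3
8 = 8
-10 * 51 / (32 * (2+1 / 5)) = -1275 / 176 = -7.24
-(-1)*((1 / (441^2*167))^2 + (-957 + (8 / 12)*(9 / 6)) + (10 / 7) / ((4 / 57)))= -1973910250299035851 / 2109683449437858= -935.64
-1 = -1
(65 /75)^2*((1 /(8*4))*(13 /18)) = 2197 /129600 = 0.02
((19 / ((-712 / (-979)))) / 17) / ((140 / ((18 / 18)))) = 0.01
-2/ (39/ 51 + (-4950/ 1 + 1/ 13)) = 221/ 546882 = 0.00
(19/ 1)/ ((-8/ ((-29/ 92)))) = 0.75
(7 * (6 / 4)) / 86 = 21 / 172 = 0.12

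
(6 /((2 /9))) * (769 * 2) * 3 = 124578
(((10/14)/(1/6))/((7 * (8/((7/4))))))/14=15/1568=0.01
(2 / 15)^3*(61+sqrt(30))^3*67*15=1999816*sqrt(30) / 75+124604456 / 225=699843.49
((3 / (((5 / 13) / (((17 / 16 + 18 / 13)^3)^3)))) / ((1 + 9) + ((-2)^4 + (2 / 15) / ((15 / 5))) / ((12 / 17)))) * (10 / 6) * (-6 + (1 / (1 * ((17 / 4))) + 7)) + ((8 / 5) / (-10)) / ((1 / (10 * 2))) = 32440094770356710031876825283 / 21053313011029385999810560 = 1540.85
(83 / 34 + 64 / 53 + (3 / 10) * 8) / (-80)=-54499 / 720800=-0.08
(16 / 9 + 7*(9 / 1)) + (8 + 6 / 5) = 3329 / 45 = 73.98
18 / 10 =9 / 5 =1.80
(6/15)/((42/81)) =27/35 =0.77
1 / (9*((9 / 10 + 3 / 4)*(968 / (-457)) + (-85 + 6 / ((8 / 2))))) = -4570 / 3578103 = -0.00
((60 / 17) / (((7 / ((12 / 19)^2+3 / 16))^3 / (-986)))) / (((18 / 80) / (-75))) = 704244729054375 / 1032751179712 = 681.91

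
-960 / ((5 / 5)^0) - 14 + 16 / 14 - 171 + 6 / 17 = -136077 / 119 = -1143.50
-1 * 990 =-990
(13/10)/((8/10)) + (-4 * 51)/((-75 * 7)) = 2819/1400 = 2.01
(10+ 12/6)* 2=24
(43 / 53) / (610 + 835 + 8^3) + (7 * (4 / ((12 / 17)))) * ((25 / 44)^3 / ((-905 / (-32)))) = 38633401913 / 149925178986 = 0.26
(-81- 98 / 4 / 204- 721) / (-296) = 8845 / 3264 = 2.71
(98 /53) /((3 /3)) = 98 /53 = 1.85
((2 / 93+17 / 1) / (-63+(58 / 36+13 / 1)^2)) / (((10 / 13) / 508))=564523128 / 7557335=74.70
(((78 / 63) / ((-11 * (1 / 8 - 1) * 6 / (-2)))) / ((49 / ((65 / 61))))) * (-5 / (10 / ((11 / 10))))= 676 / 1318149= 0.00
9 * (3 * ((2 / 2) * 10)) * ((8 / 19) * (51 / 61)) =110160 / 1159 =95.05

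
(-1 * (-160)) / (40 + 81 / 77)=12320 / 3161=3.90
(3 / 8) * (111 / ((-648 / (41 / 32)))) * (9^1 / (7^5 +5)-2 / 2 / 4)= 353461 / 17215488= 0.02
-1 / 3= -0.33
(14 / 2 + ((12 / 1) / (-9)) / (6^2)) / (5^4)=188 / 16875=0.01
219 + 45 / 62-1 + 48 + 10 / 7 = 268.15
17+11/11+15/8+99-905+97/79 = -784.90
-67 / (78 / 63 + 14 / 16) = -31.71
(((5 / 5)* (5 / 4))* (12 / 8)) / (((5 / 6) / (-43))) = -387 / 4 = -96.75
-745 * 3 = -2235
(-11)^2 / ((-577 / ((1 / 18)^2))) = -121 / 186948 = -0.00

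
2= 2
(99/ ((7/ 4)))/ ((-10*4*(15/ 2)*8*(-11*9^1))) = 1/ 4200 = 0.00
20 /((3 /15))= 100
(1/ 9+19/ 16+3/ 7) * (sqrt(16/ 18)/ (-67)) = -1741 * sqrt(2)/ 101304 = -0.02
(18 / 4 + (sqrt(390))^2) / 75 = 263 / 50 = 5.26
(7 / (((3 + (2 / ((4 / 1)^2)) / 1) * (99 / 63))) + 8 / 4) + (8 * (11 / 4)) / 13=18296 / 3575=5.12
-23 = -23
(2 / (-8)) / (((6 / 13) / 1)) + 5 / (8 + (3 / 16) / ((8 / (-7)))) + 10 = 243041 / 24072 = 10.10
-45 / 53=-0.85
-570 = -570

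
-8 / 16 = -1 / 2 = -0.50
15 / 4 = 3.75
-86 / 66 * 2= -86 / 33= -2.61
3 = 3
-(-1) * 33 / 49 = 0.67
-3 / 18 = -1 / 6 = -0.17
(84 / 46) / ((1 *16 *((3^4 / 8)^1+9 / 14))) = 49 / 4623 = 0.01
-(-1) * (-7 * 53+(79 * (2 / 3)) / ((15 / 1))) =-367.49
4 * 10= 40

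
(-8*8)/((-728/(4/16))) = 2/91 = 0.02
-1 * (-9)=9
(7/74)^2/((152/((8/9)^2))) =98/2106891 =0.00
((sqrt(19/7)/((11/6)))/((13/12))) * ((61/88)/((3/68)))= 12444 * sqrt(133)/11011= 13.03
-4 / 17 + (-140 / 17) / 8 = -43 / 34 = -1.26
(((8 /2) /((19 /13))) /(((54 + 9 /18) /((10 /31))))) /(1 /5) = 5200 /64201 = 0.08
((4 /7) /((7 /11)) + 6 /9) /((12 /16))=2.09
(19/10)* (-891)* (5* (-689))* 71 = 828149751/2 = 414074875.50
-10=-10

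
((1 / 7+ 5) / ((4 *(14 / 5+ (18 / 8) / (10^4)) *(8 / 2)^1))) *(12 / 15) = 72000 / 784063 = 0.09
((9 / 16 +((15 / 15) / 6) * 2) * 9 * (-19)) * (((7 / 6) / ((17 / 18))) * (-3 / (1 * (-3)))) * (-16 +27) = -566181 / 272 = -2081.55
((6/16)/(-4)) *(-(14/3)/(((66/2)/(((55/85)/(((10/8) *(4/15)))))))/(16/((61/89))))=427/387328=0.00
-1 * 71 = -71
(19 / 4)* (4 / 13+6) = 779 / 26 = 29.96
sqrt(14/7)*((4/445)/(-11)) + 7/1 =7 -4*sqrt(2)/4895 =7.00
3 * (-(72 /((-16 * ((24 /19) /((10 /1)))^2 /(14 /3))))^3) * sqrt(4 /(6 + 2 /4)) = 5365455678.42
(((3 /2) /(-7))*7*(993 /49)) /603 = -331 /6566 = -0.05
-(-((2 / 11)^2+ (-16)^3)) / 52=-9531 / 121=-78.77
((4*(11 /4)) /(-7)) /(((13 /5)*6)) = -55 /546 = -0.10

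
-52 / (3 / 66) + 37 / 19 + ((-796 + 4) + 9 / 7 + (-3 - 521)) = -326750 / 133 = -2456.77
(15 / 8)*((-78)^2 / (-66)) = -172.84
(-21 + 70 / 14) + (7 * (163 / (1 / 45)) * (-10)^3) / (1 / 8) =-410760016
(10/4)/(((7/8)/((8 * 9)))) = 1440/7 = 205.71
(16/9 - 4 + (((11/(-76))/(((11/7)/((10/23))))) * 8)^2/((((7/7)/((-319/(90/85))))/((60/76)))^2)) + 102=3664501750982/620458281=5906.12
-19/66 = -0.29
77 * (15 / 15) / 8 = 77 / 8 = 9.62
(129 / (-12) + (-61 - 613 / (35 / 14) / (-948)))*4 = -338869 / 1185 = -285.97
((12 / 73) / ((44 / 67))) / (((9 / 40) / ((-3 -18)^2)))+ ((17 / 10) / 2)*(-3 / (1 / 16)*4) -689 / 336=438923137 / 1349040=325.36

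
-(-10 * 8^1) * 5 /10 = 40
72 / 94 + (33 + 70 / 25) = 8593 / 235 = 36.57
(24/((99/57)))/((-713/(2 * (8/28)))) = -608/54901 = -0.01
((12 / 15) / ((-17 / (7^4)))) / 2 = -4802 / 85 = -56.49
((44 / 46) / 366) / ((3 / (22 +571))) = 6523 / 12627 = 0.52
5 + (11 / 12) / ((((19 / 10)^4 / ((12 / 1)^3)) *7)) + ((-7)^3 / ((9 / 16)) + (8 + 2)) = -4740698191 / 8210223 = -577.41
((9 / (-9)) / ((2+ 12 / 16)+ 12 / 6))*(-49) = 10.32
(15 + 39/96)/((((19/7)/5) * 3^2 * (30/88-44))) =-11165/154584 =-0.07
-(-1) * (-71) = -71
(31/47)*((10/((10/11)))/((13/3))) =1023/611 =1.67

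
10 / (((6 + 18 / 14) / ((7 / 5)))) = 1.92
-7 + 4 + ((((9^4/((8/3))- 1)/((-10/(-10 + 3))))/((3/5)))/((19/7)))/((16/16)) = 1054.10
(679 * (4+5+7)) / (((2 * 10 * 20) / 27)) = 18333 / 25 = 733.32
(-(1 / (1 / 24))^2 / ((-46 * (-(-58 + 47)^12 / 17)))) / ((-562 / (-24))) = -58752 / 20283662598747823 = -0.00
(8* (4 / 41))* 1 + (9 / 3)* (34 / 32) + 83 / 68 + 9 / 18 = 5.69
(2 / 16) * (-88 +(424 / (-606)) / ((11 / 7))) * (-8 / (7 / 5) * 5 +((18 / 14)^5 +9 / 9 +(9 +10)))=2088351889 / 37345154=55.92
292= 292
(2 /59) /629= 2 /37111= 0.00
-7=-7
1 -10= -9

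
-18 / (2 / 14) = -126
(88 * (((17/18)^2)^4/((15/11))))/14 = 2.92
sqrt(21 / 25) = sqrt(21) / 5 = 0.92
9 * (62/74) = 279/37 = 7.54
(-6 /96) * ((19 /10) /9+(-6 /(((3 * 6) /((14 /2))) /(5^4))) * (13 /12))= 98.73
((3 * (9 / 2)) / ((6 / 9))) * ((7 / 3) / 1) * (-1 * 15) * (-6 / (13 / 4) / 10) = 1701 / 13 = 130.85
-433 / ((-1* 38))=433 / 38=11.39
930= 930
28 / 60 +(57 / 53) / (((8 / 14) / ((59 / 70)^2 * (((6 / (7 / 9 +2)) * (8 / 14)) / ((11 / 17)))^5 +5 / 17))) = 1739920051702425198047311 / 50014709994723632812500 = 34.79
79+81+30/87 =4650/29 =160.34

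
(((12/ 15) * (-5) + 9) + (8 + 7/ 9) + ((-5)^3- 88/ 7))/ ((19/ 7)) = -7799/ 171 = -45.61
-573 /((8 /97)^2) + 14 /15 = -80869459 /960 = -84239.02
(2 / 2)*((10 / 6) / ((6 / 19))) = 95 / 18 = 5.28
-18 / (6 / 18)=-54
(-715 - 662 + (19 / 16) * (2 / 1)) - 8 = -1382.62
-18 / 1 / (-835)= 18 / 835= 0.02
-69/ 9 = -23/ 3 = -7.67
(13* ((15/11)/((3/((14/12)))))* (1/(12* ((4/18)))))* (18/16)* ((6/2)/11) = 12285/15488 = 0.79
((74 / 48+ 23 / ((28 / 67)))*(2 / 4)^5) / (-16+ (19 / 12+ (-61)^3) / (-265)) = 2518825 / 1197447104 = 0.00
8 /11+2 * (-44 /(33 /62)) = -5432 /33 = -164.61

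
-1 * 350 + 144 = -206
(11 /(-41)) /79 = -11 /3239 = -0.00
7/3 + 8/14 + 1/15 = 2.97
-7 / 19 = -0.37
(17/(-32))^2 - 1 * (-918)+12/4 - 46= 896289/1024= 875.28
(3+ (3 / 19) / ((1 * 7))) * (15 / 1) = 6030 / 133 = 45.34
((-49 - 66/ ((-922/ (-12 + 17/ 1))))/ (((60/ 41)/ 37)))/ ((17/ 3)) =-8504302/ 39185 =-217.03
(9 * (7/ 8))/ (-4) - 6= -255/ 32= -7.97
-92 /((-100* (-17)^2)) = 0.00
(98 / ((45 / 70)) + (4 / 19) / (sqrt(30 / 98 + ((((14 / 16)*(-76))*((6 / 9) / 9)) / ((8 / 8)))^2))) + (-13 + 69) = 208.49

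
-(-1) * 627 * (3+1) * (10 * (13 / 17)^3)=55100760 / 4913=11215.30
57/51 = 19/17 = 1.12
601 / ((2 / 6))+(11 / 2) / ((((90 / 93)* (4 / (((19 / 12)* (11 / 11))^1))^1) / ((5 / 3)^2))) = 9379147 / 5184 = 1809.25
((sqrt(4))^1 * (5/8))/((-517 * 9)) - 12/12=-18617/18612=-1.00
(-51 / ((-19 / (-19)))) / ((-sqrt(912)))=17 * sqrt(57) / 76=1.69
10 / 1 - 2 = 8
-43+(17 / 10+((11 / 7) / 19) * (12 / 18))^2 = -39.92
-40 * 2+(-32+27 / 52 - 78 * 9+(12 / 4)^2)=-41833 / 52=-804.48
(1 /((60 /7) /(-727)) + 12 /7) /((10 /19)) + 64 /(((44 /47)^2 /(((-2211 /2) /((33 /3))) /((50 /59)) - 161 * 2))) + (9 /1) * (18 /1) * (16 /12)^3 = -3247183361 /101640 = -31947.89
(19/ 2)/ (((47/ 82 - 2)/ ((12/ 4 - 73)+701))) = -491549/ 117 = -4201.27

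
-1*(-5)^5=3125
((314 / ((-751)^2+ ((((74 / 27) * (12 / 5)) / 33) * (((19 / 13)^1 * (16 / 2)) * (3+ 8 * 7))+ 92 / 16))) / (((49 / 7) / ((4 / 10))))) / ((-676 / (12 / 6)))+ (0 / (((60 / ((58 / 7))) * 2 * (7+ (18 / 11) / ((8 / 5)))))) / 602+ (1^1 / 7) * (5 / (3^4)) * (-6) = -809032655282 / 15290689990797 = -0.05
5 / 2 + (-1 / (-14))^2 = 2.51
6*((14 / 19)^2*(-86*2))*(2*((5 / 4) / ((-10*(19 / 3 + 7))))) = 18963 / 1805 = 10.51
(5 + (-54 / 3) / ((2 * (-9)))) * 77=462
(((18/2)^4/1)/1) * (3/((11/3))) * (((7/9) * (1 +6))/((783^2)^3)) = 0.00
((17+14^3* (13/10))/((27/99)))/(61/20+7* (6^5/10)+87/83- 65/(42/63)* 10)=65447492/22272045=2.94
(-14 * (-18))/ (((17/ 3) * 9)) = 84/ 17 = 4.94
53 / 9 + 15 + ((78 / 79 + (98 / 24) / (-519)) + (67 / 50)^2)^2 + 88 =689052742242407029 / 5910053909765625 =116.59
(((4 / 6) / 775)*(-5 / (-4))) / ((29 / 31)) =1 / 870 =0.00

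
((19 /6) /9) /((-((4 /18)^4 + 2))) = -4617 /26276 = -0.18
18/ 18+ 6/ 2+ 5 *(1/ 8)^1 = 37/ 8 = 4.62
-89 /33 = -2.70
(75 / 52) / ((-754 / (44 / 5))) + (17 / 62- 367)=-55719576 / 151931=-366.74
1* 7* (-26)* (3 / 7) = -78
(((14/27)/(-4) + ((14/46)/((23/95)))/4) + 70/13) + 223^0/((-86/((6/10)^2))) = 5.57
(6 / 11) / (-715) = -6 / 7865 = -0.00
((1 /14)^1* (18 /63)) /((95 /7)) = 1 /665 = 0.00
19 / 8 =2.38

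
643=643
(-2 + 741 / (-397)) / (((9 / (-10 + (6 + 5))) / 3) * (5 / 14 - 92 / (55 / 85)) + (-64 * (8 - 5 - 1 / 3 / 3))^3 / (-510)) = -43943719050 / 136009305315391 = -0.00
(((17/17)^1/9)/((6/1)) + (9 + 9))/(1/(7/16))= 6811/864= 7.88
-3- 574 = -577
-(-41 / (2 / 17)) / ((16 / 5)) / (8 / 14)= 24395 / 128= 190.59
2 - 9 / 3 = -1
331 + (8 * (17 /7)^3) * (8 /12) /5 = 1781603 /5145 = 346.28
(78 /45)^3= 17576 /3375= 5.21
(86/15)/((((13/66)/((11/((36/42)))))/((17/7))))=176902/195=907.19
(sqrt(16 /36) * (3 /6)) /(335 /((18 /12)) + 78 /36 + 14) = 2 /1437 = 0.00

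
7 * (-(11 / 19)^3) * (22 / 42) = -0.71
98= 98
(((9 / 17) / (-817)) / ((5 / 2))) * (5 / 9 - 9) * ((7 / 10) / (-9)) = -28 / 164475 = -0.00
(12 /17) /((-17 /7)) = -84 /289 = -0.29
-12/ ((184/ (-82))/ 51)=6273/ 23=272.74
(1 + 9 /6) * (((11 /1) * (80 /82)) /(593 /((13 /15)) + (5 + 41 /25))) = 357500 /9205853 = 0.04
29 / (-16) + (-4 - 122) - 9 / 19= -38999 / 304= -128.29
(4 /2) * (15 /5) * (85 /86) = 255 /43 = 5.93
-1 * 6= -6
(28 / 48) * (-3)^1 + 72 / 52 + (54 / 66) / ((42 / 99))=569 / 364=1.56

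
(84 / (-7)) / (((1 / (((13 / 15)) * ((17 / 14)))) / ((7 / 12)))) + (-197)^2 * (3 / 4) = 1745963 / 60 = 29099.38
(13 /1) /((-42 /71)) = -923 /42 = -21.98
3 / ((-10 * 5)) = -3 / 50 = -0.06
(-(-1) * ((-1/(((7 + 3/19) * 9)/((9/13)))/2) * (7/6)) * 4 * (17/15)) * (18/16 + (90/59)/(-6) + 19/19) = -117439/2208960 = -0.05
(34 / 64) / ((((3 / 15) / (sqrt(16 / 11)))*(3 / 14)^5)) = 5714380*sqrt(11) / 2673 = 7090.33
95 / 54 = 1.76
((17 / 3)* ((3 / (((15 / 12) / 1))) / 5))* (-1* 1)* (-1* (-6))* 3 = -1224 / 25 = -48.96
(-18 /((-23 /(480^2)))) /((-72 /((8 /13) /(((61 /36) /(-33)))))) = 547430400 /18239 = 30014.28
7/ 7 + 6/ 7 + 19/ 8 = 4.23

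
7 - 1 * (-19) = 26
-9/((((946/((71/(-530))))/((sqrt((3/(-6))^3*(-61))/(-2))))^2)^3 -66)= -261686974902052509/520537438905804200596415211029363614934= -0.00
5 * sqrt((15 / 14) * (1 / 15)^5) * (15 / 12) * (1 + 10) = 11 * sqrt(14) / 504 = 0.08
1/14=0.07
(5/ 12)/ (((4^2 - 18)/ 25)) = -125/ 24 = -5.21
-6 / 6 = -1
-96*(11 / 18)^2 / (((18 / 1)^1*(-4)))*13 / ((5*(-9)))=-1573 / 10935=-0.14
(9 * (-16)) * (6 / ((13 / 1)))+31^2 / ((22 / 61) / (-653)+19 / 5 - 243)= -43649454937 / 619324914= -70.48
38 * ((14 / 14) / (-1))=-38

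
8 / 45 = 0.18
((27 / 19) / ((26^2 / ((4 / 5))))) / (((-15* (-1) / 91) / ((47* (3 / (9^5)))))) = 329 / 13504725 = 0.00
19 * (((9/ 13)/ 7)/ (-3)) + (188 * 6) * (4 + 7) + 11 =1130072/ 91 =12418.37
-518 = -518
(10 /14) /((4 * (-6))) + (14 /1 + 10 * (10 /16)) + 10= 5077 /168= 30.22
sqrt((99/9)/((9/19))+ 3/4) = sqrt(863)/6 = 4.90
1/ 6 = 0.17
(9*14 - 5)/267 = 121/267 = 0.45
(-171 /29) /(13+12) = -171 /725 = -0.24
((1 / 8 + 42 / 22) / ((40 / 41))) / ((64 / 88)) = 7339 / 2560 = 2.87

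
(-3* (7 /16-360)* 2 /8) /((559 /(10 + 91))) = 1743159 /35776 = 48.72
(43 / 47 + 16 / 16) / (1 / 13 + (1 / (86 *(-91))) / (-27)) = 3803436 / 152797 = 24.89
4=4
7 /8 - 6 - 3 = -65 /8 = -8.12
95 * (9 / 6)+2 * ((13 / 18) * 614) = 18529 / 18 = 1029.39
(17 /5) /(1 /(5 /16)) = 17 /16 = 1.06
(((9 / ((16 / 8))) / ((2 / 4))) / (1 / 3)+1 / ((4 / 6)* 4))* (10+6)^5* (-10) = -287047680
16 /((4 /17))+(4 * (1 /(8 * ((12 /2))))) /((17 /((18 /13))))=30059 /442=68.01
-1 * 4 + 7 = 3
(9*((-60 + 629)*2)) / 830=5121 / 415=12.34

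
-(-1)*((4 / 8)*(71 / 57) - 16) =-1753 / 114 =-15.38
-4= -4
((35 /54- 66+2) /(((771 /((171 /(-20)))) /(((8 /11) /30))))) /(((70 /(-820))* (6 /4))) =-484538 /3642975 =-0.13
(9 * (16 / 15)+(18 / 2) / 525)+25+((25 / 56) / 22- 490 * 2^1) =-29117167 / 30800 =-945.36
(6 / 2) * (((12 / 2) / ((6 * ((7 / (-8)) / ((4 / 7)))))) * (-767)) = 1502.69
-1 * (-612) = 612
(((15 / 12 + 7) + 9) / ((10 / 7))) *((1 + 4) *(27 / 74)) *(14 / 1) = 91287 / 296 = 308.40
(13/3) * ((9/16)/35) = 0.07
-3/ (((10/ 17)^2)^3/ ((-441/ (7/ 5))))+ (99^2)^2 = 19216482200541/ 200000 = 96082411.00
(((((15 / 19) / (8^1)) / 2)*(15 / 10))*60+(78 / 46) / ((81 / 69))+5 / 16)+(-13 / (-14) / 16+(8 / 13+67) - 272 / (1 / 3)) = -369544543 / 497952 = -742.13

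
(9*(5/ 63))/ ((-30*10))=-1/ 420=-0.00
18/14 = 9/7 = 1.29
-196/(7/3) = -84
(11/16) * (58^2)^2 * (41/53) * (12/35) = 3827804772/1855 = 2063506.62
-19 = -19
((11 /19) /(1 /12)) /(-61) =-132 /1159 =-0.11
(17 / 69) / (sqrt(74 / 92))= 17 * sqrt(1702) / 2553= 0.27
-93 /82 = -1.13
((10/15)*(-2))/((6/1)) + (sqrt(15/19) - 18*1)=-164/9 + sqrt(285)/19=-17.33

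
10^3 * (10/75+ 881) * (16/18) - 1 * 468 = 21134564/27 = 782761.63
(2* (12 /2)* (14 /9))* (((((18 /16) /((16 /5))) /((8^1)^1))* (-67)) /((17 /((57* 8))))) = -400995 /272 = -1474.25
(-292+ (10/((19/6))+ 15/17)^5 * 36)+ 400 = 136635515498129544/3515706497843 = 38864.31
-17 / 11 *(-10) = 170 / 11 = 15.45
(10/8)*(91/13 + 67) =185/2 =92.50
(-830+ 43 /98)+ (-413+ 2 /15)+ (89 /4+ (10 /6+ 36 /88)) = -13131141 /10780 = -1218.10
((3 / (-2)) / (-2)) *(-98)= -147 / 2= -73.50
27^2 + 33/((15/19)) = 3854/5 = 770.80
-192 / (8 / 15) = -360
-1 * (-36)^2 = -1296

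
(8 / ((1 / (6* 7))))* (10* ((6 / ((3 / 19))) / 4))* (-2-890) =-28472640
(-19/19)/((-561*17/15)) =0.00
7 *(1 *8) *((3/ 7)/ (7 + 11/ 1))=4/ 3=1.33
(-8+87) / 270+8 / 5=511 / 270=1.89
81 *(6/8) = 243/4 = 60.75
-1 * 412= -412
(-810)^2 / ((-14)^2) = 164025 / 49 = 3347.45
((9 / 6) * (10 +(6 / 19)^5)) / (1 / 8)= 297225192 / 2476099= 120.04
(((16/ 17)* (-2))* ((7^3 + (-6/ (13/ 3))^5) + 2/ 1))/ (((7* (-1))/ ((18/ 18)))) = 4038608544/ 44183867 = 91.40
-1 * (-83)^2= -6889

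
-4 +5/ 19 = -71/ 19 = -3.74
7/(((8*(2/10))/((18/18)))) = 35/8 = 4.38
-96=-96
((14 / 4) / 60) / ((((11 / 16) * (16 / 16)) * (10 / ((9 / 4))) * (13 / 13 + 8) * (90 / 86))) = 301 / 148500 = 0.00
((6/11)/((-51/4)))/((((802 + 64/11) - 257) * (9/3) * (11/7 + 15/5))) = -7/1236036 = -0.00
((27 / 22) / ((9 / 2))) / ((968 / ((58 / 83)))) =87 / 441892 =0.00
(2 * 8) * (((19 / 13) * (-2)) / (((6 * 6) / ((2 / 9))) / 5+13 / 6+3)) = -18240 / 14651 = -1.24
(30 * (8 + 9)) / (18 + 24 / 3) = 255 / 13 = 19.62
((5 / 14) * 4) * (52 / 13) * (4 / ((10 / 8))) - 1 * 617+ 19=-4058 / 7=-579.71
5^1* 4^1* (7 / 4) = 35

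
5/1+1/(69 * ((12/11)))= 4151/828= 5.01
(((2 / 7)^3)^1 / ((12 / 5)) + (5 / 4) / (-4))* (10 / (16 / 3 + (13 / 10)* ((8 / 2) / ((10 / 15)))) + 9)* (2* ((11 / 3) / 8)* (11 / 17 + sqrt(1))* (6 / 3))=-8.92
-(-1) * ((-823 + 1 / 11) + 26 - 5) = -8821 / 11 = -801.91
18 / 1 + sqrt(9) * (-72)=-198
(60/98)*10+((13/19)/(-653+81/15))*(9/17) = 313733535/51247826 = 6.12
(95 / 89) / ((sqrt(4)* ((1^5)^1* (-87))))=-95 / 15486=-0.01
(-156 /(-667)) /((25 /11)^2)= 18876 /416875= 0.05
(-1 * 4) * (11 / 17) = -44 / 17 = -2.59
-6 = -6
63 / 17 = 3.71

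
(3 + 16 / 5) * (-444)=-13764 / 5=-2752.80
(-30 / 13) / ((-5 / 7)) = 42 / 13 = 3.23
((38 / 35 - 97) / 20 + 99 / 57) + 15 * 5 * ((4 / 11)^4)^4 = -1869368575809828465963 / 611131407185509741300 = -3.06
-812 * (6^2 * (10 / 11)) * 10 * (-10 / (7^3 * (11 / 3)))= 2113.00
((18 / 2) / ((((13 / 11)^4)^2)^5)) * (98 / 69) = 0.02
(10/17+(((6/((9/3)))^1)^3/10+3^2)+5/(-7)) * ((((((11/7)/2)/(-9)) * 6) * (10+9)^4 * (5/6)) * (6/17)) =-8251404436/42483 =-194228.38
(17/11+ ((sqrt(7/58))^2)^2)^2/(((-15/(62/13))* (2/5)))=-103304602399/53402544624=-1.93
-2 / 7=-0.29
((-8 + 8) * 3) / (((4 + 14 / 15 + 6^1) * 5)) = 0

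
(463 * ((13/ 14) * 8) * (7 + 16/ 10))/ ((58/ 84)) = 6211608/ 145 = 42838.68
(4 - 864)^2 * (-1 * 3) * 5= -11094000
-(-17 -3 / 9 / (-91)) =4640 / 273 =17.00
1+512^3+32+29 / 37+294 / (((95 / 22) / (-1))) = 471775193354 / 3515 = 134217693.70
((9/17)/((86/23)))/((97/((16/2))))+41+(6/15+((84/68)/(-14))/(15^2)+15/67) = 29669858183/712615350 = 41.64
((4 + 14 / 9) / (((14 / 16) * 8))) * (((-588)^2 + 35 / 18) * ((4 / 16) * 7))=155585675 / 324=480202.70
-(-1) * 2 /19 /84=1 /798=0.00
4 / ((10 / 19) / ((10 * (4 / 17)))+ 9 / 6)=304 / 131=2.32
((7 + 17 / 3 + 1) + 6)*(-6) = -118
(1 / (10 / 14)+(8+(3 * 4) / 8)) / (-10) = -109 / 100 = -1.09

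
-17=-17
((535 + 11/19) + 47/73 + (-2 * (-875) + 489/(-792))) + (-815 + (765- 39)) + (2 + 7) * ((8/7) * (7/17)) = 13699916143/6224856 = 2200.84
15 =15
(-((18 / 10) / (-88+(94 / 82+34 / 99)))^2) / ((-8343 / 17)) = 280083177 / 317504738389375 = 0.00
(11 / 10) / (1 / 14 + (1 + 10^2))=77 / 7075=0.01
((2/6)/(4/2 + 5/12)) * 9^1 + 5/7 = 1.96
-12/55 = -0.22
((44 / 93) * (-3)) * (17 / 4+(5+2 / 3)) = -1309 / 93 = -14.08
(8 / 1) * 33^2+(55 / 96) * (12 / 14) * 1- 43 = 970983 / 112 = 8669.49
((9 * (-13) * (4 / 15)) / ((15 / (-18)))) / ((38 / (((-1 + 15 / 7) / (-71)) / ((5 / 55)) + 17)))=3912948 / 236075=16.58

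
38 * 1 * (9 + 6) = 570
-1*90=-90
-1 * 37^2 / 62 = -1369 / 62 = -22.08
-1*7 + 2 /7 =-47 /7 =-6.71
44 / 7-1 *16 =-68 / 7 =-9.71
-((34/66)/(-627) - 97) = 2007044/20691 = 97.00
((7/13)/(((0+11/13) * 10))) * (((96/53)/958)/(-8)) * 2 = -0.00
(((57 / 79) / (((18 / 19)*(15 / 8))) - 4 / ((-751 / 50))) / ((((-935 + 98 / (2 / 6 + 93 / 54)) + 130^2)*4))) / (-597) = -16607857 / 944320689031365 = -0.00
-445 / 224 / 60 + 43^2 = 4970023 / 2688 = 1848.97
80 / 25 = 16 / 5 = 3.20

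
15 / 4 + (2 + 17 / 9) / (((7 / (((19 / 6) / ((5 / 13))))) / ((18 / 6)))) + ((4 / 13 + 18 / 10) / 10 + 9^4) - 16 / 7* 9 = 537109337 / 81900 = 6558.11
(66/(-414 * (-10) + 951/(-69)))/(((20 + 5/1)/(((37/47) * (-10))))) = -112332/22302205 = -0.01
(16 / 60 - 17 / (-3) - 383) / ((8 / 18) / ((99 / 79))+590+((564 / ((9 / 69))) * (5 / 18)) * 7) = -209979 / 5010835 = -0.04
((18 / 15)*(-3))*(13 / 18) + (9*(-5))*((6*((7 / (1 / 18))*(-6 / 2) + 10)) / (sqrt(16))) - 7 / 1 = 124152 / 5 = 24830.40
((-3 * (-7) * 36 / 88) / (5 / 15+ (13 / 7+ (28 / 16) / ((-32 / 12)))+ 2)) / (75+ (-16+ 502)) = 21168 / 4885375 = 0.00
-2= -2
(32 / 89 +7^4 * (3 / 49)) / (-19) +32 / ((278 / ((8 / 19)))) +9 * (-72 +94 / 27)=-624.37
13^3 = 2197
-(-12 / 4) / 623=3 / 623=0.00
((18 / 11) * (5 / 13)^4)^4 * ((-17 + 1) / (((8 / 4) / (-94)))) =12045585937500000000 / 9742364575050936052081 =0.00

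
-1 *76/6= -38/3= -12.67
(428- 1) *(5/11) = 2135/11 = 194.09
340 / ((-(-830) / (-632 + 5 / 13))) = -279174 / 1079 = -258.73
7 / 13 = 0.54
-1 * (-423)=423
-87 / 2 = -43.50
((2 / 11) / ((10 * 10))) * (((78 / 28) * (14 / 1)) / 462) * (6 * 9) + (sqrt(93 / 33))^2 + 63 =2787751 / 42350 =65.83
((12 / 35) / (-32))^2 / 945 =1 / 8232000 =0.00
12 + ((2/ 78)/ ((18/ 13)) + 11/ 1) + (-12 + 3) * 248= -119285/ 54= -2208.98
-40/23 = -1.74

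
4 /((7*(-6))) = -2 /21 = -0.10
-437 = -437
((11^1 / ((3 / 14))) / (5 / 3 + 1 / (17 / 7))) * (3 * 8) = 31416 / 53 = 592.75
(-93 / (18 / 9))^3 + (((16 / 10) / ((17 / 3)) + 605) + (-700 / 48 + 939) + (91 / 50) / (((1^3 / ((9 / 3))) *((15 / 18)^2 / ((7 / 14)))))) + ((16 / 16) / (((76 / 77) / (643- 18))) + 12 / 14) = -3336453036727 / 33915000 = -98376.91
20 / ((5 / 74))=296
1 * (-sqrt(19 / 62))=-sqrt(1178) / 62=-0.55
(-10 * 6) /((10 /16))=-96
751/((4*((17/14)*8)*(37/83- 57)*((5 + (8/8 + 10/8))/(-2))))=0.09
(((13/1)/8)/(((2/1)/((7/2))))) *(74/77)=481/176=2.73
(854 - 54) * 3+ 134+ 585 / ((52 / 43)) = 12071 / 4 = 3017.75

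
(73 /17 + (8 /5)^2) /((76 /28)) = 20391 /8075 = 2.53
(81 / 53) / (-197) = -81 / 10441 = -0.01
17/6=2.83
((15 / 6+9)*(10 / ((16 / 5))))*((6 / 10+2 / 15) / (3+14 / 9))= 3795 / 656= 5.79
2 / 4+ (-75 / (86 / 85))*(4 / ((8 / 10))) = -15916 / 43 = -370.14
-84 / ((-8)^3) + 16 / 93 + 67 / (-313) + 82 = 305982809 / 3725952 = 82.12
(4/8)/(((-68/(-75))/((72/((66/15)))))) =3375/374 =9.02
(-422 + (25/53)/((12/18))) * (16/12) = -89314/159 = -561.72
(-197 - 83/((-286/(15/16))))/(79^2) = -900227/28558816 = -0.03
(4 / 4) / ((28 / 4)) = 1 / 7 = 0.14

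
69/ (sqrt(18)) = 23 * sqrt(2)/ 2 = 16.26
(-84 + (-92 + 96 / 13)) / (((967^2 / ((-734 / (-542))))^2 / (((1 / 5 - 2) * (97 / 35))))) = 0.00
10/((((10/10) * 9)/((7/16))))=35/72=0.49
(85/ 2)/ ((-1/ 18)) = -765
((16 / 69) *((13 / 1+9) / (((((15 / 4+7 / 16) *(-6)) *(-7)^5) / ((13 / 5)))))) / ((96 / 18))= 2288 / 388493805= 0.00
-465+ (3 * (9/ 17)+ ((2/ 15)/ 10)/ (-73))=-43132067/ 93075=-463.41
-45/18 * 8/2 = -10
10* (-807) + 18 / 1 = -8052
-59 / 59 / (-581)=1 / 581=0.00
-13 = -13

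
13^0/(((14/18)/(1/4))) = 9/28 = 0.32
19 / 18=1.06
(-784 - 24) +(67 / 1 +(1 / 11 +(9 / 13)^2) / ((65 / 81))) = -17890575 / 24167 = -740.29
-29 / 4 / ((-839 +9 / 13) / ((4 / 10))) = 377 / 108980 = 0.00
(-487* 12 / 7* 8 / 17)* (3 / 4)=-35064 / 119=-294.66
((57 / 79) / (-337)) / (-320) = 57 / 8519360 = 0.00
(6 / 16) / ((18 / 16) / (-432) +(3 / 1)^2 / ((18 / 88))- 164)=-144 / 46081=-0.00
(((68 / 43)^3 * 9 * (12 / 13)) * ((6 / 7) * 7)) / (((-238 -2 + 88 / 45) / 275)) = -315178776000 / 1383978349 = -227.73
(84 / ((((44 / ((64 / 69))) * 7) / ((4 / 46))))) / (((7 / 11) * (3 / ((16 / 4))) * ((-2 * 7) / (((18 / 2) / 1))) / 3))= -2304 / 25921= -0.09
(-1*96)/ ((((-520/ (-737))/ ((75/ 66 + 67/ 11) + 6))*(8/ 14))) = -409437/ 130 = -3149.52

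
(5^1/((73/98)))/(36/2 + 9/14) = 0.36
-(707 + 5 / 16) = -11317 / 16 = -707.31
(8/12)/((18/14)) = 14/27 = 0.52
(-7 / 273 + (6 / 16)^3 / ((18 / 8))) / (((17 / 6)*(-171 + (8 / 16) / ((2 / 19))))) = 11 / 2351440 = 0.00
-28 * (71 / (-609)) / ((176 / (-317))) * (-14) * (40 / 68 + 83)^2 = 10969979321 / 19074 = 575127.36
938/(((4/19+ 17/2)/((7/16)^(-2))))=1303552/2317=562.60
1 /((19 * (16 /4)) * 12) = 1 /912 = 0.00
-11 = -11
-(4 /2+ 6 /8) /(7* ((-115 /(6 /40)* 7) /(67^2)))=148137 /450800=0.33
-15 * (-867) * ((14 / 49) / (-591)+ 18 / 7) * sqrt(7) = 46107060 * sqrt(7) / 1379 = 88461.07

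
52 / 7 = 7.43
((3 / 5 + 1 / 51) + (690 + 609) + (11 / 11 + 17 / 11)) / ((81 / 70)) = 51136022 / 45441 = 1125.33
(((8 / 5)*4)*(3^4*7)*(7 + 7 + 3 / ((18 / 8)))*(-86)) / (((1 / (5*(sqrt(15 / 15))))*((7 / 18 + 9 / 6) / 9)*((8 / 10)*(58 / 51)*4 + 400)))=-259553160 / 919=-282429.99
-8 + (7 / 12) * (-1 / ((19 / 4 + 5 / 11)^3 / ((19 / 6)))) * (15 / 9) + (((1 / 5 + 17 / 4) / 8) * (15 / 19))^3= -578422985344308739 / 72875399573569536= -7.94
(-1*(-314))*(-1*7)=-2198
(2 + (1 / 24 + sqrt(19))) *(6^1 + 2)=49 / 3 + 8 *sqrt(19)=51.20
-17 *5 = -85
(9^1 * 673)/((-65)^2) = 6057/4225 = 1.43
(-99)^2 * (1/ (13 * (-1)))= -9801/ 13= -753.92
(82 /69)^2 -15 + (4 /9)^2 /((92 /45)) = -64231 /4761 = -13.49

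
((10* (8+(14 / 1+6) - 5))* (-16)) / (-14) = 1840 / 7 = 262.86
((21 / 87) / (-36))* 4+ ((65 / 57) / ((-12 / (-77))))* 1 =144613 / 19836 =7.29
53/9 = 5.89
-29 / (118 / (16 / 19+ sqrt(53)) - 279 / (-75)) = 622601725 / 3145140127 - 772088750 * sqrt(53) / 3145140127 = -1.59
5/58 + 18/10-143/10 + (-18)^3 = -169488/29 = -5844.41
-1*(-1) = 1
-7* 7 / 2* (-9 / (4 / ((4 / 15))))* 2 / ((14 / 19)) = 399 / 10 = 39.90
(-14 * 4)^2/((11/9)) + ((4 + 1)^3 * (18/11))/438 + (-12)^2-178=2033425/803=2532.29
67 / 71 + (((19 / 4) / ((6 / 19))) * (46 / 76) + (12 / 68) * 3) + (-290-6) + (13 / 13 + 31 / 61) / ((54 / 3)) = -3025245947 / 10602288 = -285.34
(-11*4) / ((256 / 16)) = -11 / 4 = -2.75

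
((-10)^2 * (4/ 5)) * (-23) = -1840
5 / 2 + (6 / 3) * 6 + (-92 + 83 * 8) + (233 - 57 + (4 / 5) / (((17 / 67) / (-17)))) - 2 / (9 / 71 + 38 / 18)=1012449 / 1430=708.01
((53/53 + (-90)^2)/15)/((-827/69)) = -186323/4135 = -45.06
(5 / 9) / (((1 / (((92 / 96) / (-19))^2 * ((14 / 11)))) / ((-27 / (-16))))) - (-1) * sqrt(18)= 18515 / 6099456+3 * sqrt(2)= 4.25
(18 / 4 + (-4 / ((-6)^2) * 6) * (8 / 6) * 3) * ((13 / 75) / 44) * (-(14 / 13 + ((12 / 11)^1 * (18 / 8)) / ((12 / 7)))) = -0.02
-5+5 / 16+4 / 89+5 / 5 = -5187 / 1424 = -3.64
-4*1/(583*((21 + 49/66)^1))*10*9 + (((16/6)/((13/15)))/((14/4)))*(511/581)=12224192/16412669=0.74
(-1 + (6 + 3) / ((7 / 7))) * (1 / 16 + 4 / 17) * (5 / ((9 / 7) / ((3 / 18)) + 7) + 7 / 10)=5103 / 2060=2.48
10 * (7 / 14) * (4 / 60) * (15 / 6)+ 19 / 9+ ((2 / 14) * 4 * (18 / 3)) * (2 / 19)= 7913 / 2394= 3.31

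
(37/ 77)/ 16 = 37/ 1232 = 0.03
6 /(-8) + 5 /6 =1 /12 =0.08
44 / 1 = 44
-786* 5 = -3930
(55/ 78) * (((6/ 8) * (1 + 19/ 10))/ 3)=319/ 624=0.51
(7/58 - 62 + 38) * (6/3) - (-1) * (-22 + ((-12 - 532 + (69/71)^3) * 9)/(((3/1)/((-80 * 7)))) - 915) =9459732431662/10379419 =911393.25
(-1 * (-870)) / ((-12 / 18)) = -1305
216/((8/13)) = 351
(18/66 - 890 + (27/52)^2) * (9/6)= -79368087/59488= -1334.19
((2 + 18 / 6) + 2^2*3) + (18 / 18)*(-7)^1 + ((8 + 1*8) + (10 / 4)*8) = 46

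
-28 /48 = -7 /12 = -0.58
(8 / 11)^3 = 512 / 1331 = 0.38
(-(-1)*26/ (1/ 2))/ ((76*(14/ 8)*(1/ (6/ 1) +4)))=312/ 3325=0.09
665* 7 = 4655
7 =7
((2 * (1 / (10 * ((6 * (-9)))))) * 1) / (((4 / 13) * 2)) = -13 / 2160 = -0.01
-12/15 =-4/5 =-0.80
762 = 762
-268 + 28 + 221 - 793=-812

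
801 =801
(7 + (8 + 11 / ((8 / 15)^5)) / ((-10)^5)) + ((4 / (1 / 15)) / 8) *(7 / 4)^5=426296984731 / 3276800000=130.10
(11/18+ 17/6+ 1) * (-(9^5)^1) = -262440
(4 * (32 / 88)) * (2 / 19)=32 / 209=0.15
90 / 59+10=680 / 59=11.53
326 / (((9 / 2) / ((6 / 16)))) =163 / 6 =27.17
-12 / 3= -4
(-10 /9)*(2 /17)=-0.13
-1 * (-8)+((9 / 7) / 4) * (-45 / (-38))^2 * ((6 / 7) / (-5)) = 1121161 / 141512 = 7.92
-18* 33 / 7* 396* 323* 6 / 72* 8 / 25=-50651568 / 175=-289437.53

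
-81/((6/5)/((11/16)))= -1485/32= -46.41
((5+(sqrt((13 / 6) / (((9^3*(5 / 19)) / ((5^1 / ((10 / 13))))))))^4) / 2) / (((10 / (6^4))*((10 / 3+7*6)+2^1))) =9576248521 / 1397493000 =6.85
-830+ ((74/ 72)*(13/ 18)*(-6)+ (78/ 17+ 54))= -1424489/ 1836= -775.87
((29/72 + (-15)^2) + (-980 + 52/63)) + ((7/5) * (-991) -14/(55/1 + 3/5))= -750097867/350280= -2141.42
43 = 43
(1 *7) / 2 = 7 / 2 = 3.50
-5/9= -0.56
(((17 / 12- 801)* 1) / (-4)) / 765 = 1919 / 7344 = 0.26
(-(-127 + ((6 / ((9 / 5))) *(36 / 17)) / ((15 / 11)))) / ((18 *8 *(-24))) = -2071 / 58752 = -0.04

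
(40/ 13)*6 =18.46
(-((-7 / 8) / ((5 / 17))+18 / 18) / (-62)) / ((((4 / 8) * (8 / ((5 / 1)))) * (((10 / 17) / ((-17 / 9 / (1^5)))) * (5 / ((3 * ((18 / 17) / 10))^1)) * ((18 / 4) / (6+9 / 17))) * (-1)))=-2923 / 248000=-0.01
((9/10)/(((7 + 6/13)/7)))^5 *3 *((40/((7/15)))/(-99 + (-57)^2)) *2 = 7520096762451/107341753212500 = 0.07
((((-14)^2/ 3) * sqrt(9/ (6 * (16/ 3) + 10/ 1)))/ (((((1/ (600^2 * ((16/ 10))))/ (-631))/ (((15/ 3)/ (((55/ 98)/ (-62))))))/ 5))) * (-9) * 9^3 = -338077626647040000 * sqrt(42)/ 11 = -199181221293873620.74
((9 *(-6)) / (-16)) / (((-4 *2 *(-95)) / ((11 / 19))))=0.00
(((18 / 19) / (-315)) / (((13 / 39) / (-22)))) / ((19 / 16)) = 2112 / 12635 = 0.17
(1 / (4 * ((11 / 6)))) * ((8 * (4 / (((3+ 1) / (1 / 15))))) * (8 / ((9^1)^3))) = 32 / 40095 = 0.00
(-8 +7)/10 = -0.10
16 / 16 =1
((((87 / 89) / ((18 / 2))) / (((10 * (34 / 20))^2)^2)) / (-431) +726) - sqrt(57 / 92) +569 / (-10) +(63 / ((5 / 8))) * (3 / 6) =13830727062305 / 19222692234 - sqrt(1311) / 46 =718.71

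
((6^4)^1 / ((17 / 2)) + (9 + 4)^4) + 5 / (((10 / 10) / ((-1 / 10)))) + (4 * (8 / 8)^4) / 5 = 4881341 / 170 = 28713.77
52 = 52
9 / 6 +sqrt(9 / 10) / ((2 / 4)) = 3 / 2 +3 * sqrt(10) / 5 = 3.40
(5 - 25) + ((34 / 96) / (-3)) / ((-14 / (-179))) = -43363 / 2016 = -21.51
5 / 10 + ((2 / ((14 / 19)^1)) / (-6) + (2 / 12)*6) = 1.05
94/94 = 1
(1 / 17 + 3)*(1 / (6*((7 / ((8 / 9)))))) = 208 / 3213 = 0.06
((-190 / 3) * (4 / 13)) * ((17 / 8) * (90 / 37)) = -48450 / 481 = -100.73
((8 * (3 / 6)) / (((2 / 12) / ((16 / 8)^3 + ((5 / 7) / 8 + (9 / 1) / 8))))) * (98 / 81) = 2408 / 9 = 267.56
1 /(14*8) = 0.01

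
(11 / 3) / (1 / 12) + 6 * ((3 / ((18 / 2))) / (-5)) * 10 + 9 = 49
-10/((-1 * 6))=5/3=1.67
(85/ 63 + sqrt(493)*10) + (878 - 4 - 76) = 10*sqrt(493) + 50359/ 63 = 1021.39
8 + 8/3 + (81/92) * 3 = 3673/276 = 13.31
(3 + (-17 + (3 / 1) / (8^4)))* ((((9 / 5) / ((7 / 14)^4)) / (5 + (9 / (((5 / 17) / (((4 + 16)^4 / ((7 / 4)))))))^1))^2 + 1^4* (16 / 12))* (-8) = 549806189338604662493 / 3681930498059760000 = 149.33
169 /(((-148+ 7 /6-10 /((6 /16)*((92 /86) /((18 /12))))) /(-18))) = 419796 /25423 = 16.51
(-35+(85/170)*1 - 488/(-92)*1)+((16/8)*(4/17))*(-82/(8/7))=-49235/782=-62.96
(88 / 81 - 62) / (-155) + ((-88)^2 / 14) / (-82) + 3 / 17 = -378327319 / 61255845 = -6.18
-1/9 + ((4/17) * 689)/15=8183/765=10.70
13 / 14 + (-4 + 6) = 41 / 14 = 2.93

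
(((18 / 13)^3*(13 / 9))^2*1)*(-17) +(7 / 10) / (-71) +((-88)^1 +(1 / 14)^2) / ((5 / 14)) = -35226544853 / 70974085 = -496.33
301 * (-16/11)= -4816/11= -437.82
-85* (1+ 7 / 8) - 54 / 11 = -14457 / 88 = -164.28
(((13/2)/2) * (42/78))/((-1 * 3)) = -7/12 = -0.58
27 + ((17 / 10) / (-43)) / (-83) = 963647 / 35690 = 27.00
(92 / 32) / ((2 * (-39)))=-23 / 624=-0.04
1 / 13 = 0.08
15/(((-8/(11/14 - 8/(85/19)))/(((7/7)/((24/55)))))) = 65615/15232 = 4.31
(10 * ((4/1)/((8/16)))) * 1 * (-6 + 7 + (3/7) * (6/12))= 680/7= 97.14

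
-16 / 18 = -8 / 9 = -0.89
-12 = -12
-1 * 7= -7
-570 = -570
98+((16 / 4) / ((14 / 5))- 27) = 72.43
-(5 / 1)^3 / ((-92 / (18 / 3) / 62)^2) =-1081125 / 529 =-2043.71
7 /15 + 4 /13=0.77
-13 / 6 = -2.17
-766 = -766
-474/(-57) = 158/19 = 8.32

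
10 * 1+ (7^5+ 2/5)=84087/5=16817.40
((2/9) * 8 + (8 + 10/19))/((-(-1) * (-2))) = -881/171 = -5.15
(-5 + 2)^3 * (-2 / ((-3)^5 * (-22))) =1 / 99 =0.01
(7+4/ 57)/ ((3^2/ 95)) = 2015/ 27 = 74.63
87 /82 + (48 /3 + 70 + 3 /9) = 21499 /246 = 87.39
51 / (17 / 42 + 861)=2142 / 36179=0.06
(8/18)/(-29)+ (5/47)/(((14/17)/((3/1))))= 63923/171738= 0.37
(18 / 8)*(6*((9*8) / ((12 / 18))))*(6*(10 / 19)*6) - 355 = 518135 / 19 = 27270.26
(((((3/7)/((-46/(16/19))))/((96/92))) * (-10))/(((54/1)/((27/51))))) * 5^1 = 25/6783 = 0.00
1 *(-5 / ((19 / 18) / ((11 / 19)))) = -990 / 361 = -2.74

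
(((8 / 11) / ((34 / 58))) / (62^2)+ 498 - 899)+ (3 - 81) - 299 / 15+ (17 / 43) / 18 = -346975714949 / 695466090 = -498.91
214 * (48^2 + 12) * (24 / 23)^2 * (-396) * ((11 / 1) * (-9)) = 11191935338496 / 529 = 21156777577.50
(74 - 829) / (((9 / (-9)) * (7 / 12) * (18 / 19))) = 28690 / 21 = 1366.19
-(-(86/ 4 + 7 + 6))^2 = -4761/ 4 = -1190.25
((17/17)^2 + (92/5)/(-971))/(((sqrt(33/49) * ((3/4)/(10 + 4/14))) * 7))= 13856 * sqrt(33)/33985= 2.34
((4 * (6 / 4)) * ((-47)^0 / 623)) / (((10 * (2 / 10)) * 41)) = 3 / 25543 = 0.00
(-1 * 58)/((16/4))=-29/2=-14.50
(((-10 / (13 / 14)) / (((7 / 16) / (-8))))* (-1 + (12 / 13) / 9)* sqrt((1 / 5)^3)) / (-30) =1792* sqrt(5) / 7605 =0.53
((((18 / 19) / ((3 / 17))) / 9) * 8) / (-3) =-1.59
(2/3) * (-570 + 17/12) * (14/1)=-47761/9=-5306.78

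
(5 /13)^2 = 25 /169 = 0.15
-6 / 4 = -3 / 2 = -1.50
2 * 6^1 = 12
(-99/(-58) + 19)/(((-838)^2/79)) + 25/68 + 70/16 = 410685181/86551573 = 4.74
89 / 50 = 1.78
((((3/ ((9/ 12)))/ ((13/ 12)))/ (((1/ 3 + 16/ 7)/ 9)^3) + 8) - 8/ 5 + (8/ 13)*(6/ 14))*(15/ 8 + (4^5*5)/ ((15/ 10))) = 373463463503/ 698775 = 534454.53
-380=-380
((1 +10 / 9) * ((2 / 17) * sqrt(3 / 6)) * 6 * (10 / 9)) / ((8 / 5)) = 475 * sqrt(2) / 918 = 0.73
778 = 778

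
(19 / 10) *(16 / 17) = 152 / 85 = 1.79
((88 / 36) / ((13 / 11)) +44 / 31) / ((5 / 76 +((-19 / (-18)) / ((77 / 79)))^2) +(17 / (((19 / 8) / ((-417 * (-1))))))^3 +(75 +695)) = 2314969601175 / 17650882435902216740252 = 0.00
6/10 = 3/5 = 0.60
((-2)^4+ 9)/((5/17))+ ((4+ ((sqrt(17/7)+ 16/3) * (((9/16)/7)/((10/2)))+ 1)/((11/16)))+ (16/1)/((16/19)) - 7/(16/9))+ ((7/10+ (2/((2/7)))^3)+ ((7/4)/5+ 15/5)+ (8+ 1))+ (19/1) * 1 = 9 * sqrt(119)/2695+ 2961061/6160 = 480.73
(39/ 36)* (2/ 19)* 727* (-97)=-916747/ 114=-8041.64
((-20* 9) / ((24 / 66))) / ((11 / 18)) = -810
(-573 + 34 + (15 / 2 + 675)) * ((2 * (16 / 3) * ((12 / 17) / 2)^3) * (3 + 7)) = 3306240 / 4913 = 672.96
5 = 5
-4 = -4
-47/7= -6.71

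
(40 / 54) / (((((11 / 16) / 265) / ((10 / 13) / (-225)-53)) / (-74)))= 1119889.07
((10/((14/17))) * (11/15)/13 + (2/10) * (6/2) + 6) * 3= 9944/455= 21.85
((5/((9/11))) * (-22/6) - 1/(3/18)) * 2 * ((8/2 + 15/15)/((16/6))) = -3835/36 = -106.53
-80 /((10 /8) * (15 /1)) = -64 /15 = -4.27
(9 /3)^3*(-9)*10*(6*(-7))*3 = 306180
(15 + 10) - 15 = 10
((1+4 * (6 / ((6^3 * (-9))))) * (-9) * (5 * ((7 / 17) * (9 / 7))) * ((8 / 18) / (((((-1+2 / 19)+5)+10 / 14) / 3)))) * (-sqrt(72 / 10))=85120 * sqrt(5) / 10897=17.47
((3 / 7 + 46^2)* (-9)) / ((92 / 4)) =-133335 / 161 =-828.17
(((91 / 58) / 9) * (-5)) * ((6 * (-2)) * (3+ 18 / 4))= 2275 / 29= 78.45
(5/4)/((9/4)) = 5/9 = 0.56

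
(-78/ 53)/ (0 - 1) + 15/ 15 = 131/ 53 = 2.47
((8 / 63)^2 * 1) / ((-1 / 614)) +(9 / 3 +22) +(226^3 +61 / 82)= 3756824130895 / 325458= 11543191.84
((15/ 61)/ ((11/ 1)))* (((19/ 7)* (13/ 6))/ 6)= 1235/ 56364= 0.02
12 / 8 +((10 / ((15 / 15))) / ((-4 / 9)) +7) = -14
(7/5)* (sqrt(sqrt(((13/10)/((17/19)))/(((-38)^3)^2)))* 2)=7* 1615^(3/4)* 26^(1/4)/306850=0.01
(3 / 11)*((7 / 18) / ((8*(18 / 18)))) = 7 / 528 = 0.01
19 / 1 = 19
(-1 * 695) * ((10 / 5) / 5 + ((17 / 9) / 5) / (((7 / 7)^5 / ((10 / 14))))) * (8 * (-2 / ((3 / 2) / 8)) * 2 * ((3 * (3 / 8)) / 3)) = 1877056 / 63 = 29794.54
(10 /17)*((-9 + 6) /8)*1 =-15 /68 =-0.22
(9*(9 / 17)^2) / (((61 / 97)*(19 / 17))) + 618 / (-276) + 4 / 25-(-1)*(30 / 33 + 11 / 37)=25048800289 / 9221989150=2.72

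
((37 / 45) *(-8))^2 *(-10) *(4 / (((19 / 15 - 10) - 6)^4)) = -87616000 / 2385443281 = -0.04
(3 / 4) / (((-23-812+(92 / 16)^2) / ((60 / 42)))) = -40 / 29939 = -0.00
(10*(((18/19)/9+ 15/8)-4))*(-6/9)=13.46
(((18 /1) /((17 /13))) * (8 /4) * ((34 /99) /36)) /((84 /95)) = 1235 /4158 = 0.30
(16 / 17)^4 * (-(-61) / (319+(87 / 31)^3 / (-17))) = 59547680768 / 395246158085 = 0.15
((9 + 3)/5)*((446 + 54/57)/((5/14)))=1426656/475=3003.49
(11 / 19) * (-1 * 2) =-22 / 19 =-1.16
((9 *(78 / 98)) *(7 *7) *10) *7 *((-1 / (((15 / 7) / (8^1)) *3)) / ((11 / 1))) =-30576 / 11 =-2779.64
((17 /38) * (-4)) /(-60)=17 /570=0.03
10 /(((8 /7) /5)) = 175 /4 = 43.75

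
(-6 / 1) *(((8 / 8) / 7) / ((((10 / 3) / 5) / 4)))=-36 / 7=-5.14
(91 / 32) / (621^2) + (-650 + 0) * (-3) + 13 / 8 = 24084051823 / 12340512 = 1951.63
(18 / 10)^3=5.83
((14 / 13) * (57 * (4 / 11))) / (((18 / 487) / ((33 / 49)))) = 37012 / 91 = 406.73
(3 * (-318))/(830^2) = -477/344450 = -0.00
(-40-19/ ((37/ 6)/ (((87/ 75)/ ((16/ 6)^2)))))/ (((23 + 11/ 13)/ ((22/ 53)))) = -171439411/ 243164000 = -0.71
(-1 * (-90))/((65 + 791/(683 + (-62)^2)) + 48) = 203715/256171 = 0.80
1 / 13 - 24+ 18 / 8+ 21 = -35 / 52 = -0.67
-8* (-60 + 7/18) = 4292/9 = 476.89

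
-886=-886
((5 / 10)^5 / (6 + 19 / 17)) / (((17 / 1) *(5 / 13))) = 13 / 19360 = 0.00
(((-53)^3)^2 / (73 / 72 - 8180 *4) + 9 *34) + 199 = -1594644338953 / 2355767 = -676910.89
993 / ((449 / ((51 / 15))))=16881 / 2245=7.52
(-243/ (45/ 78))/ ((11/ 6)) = -12636/ 55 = -229.75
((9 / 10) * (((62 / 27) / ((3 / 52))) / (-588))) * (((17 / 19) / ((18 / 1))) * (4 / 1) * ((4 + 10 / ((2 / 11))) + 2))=-835822 / 1131165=-0.74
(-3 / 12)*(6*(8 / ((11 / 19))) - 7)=-835 / 44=-18.98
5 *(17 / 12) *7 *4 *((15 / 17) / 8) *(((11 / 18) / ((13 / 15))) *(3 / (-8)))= -9625 / 1664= -5.78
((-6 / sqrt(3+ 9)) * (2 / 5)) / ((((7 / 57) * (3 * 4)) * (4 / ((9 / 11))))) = -171 * sqrt(3) / 3080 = -0.10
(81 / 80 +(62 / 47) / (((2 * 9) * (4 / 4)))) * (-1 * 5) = -36743 / 6768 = -5.43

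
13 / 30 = 0.43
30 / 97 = 0.31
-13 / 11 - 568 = -6261 / 11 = -569.18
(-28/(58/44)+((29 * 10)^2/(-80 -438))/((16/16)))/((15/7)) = -1378994/16095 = -85.68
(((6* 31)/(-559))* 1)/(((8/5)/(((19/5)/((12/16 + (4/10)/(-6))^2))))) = -1590300/939679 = -1.69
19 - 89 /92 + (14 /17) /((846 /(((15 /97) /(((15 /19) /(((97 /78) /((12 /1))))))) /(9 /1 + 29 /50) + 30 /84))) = 167149653683 /9269119899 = 18.03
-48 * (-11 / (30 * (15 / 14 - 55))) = -1232 / 3775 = -0.33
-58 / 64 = -29 / 32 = -0.91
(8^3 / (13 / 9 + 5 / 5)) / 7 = 2304 / 77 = 29.92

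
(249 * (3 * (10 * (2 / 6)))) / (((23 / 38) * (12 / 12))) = 94620 / 23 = 4113.91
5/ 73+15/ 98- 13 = -12.78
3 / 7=0.43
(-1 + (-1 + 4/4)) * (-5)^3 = 125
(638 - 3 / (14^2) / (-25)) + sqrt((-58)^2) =3410403 / 4900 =696.00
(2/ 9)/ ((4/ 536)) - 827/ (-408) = 38929/ 1224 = 31.80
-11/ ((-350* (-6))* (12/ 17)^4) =-918731/ 43545600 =-0.02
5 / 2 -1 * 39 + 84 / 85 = -6037 / 170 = -35.51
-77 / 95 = -0.81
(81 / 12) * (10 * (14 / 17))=945 / 17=55.59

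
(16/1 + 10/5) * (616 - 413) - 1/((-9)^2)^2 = 23973893/6561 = 3654.00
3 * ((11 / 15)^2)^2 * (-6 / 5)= -1.04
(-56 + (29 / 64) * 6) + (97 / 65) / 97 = -110793 / 2080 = -53.27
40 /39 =1.03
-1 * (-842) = 842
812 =812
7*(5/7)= 5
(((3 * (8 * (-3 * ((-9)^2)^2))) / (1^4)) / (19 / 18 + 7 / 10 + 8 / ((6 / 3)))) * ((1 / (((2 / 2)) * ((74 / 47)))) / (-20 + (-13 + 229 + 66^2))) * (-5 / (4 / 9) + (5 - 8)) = 7118652195 / 43621816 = 163.19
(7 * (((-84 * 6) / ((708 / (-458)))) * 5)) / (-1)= -673260 / 59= -11411.19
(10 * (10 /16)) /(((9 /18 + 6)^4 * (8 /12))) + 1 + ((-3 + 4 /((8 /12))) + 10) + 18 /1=914102 /28561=32.01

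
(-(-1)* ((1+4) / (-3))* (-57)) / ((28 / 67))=6365 / 28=227.32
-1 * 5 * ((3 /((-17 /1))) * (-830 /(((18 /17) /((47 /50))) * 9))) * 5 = -19505 /54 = -361.20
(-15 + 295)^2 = 78400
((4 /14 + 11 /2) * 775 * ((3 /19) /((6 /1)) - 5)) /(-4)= 1694925 /304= 5575.41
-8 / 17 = -0.47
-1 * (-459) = 459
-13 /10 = -1.30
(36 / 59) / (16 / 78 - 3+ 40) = 0.02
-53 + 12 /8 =-103 /2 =-51.50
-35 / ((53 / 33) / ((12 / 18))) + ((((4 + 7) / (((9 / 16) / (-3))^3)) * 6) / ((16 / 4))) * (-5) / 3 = 5949130 / 1431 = 4157.32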